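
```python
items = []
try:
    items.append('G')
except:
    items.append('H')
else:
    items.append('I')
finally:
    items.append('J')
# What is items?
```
['G', 'I', 'J']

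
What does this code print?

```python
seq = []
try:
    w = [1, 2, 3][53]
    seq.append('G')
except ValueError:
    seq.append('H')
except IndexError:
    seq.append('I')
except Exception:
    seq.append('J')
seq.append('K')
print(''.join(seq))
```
IK

IndexError matches before generic Exception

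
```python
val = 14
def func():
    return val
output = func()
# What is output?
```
14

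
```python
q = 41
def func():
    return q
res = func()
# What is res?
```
41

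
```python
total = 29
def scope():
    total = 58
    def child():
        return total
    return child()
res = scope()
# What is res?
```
58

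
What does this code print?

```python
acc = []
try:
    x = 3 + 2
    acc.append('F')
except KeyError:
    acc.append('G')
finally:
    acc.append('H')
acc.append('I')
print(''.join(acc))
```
FHI

finally runs after normal execution too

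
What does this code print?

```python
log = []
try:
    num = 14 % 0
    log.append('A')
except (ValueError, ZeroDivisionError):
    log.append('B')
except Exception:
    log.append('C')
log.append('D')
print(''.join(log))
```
BD

ZeroDivisionError matches tuple containing it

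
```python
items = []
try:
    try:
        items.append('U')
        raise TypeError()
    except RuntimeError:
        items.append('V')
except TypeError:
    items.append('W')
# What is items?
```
['U', 'W']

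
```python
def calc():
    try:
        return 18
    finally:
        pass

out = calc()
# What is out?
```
18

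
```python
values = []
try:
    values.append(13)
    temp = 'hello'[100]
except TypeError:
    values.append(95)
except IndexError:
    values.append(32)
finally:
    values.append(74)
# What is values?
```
[13, 32, 74]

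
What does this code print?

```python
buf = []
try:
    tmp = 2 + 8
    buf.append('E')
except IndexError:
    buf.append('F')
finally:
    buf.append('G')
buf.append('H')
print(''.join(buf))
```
EGH

finally runs after normal execution too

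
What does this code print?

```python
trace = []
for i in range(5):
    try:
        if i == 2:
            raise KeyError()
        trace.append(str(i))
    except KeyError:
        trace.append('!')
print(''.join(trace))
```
01!34

Exception on i=2 caught, loop continues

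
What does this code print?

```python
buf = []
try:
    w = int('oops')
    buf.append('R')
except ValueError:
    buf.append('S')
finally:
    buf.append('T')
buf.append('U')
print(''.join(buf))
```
STU

finally always runs, even after exception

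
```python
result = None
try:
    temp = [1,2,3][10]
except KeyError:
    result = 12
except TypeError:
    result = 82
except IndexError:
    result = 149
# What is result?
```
149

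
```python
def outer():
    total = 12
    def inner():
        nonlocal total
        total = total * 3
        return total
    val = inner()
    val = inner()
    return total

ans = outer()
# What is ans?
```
108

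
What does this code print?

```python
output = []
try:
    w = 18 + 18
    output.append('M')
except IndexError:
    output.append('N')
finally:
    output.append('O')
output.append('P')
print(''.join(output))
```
MOP

finally runs after normal execution too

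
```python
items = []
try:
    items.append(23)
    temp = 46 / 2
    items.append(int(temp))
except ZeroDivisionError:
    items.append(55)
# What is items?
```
[23, 23]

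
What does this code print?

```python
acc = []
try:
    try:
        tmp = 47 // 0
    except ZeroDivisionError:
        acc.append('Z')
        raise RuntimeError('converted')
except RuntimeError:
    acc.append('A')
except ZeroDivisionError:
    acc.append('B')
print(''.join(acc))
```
ZA

New RuntimeError raised, caught by outer RuntimeError handler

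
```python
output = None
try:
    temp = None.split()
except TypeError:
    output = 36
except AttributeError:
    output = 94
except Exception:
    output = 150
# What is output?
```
94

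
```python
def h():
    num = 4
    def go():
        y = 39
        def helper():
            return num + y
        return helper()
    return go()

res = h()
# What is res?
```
43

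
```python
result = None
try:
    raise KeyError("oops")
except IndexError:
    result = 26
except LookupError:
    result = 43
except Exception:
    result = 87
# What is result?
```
43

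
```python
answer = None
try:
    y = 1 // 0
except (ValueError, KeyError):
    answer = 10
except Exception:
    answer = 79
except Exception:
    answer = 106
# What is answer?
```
79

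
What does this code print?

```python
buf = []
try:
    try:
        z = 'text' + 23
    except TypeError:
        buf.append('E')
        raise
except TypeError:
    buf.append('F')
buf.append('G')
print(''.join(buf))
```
EFG

raise without argument re-raises current exception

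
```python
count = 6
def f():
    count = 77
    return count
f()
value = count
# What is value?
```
6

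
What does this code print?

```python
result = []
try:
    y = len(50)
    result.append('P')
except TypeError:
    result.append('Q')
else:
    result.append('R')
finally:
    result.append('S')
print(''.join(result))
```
QS

Exception: except runs, else skipped, finally runs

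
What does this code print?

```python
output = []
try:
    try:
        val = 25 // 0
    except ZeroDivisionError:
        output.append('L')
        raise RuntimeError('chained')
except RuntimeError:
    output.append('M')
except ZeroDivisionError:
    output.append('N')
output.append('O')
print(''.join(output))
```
LMO

RuntimeError raised and caught, original ZeroDivisionError not re-raised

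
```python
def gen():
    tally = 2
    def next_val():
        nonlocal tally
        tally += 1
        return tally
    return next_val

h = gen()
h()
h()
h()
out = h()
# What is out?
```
6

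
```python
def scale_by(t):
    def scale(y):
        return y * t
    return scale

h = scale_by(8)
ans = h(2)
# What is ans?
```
16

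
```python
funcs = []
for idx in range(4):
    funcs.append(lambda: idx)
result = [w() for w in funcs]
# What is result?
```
[3, 3, 3, 3]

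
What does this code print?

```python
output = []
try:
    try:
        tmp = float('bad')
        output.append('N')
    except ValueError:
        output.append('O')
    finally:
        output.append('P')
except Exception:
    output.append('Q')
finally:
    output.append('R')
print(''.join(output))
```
OPR

Both finally blocks run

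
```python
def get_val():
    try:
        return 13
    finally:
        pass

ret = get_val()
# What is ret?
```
13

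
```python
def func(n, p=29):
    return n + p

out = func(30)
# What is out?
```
59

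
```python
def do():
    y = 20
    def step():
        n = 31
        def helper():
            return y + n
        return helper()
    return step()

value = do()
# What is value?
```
51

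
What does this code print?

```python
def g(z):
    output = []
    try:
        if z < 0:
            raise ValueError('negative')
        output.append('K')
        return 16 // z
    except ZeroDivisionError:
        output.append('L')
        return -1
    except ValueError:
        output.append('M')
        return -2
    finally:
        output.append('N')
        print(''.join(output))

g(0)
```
KLN

z=0 causes ZeroDivisionError, caught, finally prints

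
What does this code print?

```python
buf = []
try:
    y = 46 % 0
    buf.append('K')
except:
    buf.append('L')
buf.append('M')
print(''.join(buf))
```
LM

Exception raised in try, caught by bare except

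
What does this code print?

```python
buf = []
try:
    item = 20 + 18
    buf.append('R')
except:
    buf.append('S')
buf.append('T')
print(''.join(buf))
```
RT

No exception, try block completes normally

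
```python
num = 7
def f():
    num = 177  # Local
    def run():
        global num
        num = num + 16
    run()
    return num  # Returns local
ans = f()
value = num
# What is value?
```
23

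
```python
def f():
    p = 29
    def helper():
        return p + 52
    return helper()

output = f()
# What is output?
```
81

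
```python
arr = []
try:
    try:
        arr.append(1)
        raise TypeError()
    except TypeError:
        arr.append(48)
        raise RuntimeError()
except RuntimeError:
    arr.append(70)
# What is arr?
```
[1, 48, 70]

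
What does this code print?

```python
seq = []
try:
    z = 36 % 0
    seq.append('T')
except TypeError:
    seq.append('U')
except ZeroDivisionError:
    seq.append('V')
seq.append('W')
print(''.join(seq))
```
VW

ZeroDivisionError is caught by its specific handler, not TypeError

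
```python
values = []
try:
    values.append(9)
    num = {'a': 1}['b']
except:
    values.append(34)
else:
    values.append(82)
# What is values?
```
[9, 34]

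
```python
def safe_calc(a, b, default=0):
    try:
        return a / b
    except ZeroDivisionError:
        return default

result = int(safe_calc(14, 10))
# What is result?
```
1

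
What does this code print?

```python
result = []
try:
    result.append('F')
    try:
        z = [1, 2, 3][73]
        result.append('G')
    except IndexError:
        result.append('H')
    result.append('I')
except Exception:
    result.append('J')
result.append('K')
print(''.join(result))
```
FHIK

Inner exception caught by inner handler, outer continues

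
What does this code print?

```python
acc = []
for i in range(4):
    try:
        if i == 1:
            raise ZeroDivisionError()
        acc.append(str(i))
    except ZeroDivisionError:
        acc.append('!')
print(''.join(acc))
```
0!23

Exception on i=1 caught, loop continues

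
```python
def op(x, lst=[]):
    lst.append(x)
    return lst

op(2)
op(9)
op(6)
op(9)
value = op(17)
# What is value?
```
[2, 9, 6, 9, 17]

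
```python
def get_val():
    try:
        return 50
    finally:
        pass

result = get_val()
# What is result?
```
50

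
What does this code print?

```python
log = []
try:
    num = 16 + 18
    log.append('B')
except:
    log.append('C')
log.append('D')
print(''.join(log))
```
BD

No exception, try block completes normally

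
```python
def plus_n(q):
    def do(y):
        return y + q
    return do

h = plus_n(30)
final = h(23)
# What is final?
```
53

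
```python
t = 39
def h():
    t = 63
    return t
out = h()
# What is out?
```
63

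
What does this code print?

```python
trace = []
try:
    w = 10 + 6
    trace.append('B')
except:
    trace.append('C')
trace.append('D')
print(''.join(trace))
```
BD

No exception, try block completes normally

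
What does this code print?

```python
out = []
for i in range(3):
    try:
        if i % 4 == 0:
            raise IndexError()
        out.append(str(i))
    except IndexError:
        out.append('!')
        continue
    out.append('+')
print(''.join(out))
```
!1+2+

continue in except skips rest of loop body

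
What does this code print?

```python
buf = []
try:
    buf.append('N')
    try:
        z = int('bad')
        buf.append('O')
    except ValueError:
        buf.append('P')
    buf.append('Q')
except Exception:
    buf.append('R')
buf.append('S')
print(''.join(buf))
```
NPQS

Inner exception caught by inner handler, outer continues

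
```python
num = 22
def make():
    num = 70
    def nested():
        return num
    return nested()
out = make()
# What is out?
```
70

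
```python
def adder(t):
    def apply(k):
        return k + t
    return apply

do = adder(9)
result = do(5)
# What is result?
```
14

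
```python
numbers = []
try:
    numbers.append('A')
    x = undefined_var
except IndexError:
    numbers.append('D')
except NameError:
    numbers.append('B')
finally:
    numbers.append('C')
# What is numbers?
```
['A', 'B', 'C']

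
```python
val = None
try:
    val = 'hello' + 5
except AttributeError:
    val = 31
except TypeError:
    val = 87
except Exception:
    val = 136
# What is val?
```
87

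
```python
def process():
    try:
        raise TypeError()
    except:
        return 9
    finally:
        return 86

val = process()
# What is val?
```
86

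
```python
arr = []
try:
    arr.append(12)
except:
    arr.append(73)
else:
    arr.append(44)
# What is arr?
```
[12, 44]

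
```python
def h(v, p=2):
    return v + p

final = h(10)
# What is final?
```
12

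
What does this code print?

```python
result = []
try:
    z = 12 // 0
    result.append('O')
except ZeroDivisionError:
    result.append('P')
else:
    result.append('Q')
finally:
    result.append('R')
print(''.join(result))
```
PR

Exception: except runs, else skipped, finally runs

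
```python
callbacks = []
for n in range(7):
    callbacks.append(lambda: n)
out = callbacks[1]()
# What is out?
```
6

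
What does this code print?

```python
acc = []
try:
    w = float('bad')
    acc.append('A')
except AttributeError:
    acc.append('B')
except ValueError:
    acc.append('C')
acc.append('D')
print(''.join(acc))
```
CD

ValueError is caught by its specific handler, not AttributeError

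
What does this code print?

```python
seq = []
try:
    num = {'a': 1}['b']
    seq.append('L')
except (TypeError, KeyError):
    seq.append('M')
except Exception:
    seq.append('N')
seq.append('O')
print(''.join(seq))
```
MO

KeyError matches tuple containing it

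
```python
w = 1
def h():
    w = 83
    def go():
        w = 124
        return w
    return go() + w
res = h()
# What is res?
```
207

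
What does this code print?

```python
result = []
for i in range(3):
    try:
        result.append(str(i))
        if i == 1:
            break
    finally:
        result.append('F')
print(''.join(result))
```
0F1F

finally runs even when breaking out of loop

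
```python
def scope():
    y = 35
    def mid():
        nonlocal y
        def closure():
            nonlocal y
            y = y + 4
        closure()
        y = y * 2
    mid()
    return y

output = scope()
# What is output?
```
78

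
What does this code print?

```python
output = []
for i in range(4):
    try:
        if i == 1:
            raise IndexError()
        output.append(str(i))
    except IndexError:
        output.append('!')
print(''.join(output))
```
0!23

Exception on i=1 caught, loop continues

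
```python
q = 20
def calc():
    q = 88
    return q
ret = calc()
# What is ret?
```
88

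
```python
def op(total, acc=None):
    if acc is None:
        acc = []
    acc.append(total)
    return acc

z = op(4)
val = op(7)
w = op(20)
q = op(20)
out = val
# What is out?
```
[7]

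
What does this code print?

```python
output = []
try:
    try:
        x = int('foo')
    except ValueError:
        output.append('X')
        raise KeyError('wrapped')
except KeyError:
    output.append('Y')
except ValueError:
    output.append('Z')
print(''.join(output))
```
XY

New KeyError raised, caught by outer KeyError handler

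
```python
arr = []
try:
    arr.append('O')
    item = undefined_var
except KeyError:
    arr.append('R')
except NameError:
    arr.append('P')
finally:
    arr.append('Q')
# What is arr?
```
['O', 'P', 'Q']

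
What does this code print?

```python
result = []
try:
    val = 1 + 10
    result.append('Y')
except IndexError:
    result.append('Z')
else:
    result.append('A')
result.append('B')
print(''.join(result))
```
YAB

else block runs when no exception occurs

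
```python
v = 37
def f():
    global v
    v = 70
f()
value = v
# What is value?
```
70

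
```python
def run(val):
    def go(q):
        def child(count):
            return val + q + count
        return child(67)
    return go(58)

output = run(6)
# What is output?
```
131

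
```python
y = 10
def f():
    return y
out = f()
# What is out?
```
10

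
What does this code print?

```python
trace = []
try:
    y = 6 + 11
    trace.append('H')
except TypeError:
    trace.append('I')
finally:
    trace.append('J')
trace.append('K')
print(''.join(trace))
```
HJK

finally runs after normal execution too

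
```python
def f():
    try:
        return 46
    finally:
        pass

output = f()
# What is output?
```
46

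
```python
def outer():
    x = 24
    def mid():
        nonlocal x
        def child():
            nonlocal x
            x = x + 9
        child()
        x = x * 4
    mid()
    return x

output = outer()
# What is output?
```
132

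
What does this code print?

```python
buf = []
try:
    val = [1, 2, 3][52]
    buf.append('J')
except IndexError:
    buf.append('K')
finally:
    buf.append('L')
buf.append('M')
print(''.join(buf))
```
KLM

finally always runs, even after exception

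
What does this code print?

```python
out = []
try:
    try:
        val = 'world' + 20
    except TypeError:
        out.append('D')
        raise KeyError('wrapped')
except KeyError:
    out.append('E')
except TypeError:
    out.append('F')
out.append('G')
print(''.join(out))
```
DEG

KeyError raised and caught, original TypeError not re-raised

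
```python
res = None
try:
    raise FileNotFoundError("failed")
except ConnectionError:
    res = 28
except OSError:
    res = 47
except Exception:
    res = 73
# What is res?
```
47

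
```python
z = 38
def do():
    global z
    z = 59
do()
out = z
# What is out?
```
59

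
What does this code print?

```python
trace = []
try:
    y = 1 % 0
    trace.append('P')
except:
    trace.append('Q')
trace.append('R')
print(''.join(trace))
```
QR

Exception raised in try, caught by bare except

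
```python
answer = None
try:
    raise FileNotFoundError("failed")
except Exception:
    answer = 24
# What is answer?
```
24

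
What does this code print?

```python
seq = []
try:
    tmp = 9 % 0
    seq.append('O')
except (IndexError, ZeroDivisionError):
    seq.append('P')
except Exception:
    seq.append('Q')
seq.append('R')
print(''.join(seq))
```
PR

ZeroDivisionError matches tuple containing it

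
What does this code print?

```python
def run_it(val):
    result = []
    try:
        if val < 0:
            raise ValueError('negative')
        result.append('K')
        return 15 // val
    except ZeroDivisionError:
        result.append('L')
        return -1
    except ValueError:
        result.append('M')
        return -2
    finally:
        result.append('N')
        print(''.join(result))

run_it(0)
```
KLN

val=0 causes ZeroDivisionError, caught, finally prints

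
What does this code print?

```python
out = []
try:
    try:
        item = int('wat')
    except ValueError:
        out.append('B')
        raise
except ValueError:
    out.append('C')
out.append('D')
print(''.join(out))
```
BCD

raise without argument re-raises current exception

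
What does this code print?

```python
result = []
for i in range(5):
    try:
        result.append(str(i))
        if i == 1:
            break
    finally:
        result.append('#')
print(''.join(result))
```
0#1#

finally runs even when breaking out of loop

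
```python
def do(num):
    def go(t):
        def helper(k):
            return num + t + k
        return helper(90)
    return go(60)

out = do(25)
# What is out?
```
175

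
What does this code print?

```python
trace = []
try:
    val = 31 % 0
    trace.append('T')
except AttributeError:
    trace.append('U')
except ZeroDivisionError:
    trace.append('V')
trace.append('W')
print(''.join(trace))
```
VW

ZeroDivisionError is caught by its specific handler, not AttributeError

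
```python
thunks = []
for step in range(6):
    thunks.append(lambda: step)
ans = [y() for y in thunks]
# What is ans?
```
[5, 5, 5, 5, 5, 5]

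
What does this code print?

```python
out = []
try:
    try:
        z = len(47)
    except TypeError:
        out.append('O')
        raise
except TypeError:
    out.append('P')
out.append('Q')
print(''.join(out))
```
OPQ

raise without argument re-raises current exception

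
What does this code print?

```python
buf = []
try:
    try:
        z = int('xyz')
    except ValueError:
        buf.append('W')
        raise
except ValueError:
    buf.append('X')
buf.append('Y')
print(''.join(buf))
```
WXY

raise without argument re-raises current exception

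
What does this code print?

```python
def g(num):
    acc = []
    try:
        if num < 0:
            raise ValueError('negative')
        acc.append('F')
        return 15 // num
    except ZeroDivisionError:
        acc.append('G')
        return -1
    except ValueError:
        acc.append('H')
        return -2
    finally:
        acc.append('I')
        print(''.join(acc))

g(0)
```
FGI

num=0 causes ZeroDivisionError, caught, finally prints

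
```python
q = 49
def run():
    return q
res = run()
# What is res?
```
49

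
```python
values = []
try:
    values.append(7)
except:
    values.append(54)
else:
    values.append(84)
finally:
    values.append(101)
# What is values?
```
[7, 84, 101]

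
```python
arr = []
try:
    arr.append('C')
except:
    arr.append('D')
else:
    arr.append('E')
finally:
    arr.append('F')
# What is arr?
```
['C', 'E', 'F']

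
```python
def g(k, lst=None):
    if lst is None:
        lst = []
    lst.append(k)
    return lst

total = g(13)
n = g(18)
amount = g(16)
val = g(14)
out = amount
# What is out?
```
[16]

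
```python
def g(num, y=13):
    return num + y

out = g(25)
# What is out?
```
38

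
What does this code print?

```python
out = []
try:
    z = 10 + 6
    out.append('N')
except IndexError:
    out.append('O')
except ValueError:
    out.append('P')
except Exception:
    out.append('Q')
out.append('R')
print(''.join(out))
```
NR

No exception, try block completes normally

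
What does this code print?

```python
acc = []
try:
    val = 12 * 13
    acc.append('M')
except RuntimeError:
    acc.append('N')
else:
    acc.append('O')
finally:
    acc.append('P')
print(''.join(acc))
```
MOP

else runs before finally when no exception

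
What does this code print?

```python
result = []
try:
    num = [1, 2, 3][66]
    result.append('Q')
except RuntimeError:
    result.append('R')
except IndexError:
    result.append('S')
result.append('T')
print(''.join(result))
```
ST

IndexError is caught by its specific handler, not RuntimeError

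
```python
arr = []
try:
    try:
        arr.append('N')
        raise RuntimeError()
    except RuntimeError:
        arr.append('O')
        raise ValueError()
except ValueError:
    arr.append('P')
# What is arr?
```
['N', 'O', 'P']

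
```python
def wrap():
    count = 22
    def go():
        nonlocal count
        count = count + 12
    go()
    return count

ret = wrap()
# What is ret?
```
34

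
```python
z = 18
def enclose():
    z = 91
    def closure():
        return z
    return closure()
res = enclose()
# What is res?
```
91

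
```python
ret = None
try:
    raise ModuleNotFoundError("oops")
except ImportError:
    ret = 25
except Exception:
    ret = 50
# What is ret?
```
25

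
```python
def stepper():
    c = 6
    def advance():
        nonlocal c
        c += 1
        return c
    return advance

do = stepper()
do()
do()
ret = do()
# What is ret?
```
9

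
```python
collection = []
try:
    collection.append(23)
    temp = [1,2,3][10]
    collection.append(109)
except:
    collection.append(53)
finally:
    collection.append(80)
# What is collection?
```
[23, 53, 80]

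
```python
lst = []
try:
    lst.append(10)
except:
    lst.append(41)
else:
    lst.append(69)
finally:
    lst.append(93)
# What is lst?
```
[10, 69, 93]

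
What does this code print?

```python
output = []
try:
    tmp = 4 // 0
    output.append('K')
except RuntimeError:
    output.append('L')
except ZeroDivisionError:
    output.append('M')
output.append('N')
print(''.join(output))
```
MN

ZeroDivisionError is caught by its specific handler, not RuntimeError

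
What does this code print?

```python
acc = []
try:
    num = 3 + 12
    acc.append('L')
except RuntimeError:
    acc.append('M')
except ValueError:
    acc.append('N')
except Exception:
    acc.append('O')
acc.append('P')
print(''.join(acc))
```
LP

No exception, try block completes normally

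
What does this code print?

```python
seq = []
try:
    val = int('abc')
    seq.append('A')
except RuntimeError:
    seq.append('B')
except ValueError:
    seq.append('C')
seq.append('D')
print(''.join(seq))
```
CD

ValueError is caught by its specific handler, not RuntimeError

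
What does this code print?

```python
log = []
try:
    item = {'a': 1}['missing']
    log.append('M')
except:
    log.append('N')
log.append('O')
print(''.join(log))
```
NO

Exception raised in try, caught by bare except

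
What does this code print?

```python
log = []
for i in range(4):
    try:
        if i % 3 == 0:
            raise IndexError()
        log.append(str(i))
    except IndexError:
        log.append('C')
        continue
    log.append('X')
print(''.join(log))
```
C1X2XC

continue in except skips rest of loop body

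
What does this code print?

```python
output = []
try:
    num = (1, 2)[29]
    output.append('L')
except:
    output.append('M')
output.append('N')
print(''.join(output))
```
MN

Exception raised in try, caught by bare except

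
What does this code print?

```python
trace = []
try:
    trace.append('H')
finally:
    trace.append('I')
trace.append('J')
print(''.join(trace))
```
HIJ

try/finally without except, no exception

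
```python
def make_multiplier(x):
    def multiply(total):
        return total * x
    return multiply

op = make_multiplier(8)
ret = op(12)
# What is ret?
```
96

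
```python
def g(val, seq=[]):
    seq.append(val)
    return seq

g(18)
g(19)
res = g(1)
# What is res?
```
[18, 19, 1]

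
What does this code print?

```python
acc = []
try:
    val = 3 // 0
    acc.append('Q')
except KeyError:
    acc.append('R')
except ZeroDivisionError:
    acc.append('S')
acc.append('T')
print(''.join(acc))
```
ST

ZeroDivisionError is caught by its specific handler, not KeyError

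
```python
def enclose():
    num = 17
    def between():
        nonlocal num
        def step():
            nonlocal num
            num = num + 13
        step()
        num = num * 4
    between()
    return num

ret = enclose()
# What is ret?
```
120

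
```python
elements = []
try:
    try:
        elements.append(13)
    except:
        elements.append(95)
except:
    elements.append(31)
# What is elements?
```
[13]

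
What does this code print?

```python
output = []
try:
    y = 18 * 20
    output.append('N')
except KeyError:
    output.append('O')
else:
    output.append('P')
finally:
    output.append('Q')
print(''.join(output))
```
NPQ

else runs before finally when no exception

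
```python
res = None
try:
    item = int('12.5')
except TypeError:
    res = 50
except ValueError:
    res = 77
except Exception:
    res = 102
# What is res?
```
77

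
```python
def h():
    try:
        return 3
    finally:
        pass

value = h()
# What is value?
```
3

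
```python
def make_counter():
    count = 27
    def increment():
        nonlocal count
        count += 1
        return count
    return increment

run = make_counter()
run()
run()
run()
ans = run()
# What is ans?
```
31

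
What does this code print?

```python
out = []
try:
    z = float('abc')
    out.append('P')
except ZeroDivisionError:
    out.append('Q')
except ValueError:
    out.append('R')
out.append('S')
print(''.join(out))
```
RS

ValueError is caught by its specific handler, not ZeroDivisionError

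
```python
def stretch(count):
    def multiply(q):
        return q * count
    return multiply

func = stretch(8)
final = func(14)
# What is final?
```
112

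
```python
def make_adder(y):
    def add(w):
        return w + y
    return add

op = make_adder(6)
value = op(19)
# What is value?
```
25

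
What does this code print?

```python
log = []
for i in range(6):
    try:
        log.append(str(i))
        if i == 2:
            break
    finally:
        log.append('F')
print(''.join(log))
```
0F1F2F

finally runs even when breaking out of loop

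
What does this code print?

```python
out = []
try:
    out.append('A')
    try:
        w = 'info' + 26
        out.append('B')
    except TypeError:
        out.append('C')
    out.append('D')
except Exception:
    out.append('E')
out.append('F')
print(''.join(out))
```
ACDF

Inner exception caught by inner handler, outer continues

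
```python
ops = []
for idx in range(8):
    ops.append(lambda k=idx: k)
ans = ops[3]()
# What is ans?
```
3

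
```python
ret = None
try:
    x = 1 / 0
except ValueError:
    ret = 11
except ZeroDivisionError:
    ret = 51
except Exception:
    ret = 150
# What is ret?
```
51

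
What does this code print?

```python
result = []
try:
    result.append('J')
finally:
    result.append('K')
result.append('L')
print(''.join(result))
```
JKL

try/finally without except, no exception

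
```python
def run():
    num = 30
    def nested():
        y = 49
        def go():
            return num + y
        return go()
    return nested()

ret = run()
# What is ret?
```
79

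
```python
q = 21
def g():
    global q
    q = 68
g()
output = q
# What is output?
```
68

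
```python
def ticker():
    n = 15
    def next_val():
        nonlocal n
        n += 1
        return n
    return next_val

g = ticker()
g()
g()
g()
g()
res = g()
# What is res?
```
20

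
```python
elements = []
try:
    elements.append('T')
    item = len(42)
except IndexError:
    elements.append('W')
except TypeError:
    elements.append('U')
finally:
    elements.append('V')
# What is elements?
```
['T', 'U', 'V']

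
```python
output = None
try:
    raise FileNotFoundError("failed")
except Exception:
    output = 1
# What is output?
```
1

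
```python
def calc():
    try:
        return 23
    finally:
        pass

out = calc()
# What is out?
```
23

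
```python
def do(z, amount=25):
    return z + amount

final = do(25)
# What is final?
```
50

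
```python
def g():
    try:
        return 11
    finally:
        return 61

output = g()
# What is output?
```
61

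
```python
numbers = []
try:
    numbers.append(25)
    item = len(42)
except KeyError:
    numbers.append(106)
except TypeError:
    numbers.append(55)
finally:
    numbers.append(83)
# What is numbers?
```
[25, 55, 83]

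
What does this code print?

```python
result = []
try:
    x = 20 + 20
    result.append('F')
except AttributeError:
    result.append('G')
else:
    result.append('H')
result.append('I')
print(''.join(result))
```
FHI

else block runs when no exception occurs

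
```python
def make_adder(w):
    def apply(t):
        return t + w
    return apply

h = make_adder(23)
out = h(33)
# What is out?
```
56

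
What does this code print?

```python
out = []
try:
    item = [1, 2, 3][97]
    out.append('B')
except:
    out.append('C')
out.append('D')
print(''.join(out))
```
CD

Exception raised in try, caught by bare except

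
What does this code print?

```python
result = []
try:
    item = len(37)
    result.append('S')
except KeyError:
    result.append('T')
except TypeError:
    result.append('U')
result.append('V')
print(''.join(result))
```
UV

TypeError is caught by its specific handler, not KeyError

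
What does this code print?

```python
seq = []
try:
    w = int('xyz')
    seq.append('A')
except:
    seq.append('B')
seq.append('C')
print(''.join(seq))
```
BC

Exception raised in try, caught by bare except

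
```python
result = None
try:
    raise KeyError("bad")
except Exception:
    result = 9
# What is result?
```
9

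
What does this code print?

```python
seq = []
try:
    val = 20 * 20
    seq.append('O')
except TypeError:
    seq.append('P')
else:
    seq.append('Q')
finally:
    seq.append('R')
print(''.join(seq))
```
OQR

else runs before finally when no exception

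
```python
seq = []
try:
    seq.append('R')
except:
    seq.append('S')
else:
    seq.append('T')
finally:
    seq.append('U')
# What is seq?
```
['R', 'T', 'U']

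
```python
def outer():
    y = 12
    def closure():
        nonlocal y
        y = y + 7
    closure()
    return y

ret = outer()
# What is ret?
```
19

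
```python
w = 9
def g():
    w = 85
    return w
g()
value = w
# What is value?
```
9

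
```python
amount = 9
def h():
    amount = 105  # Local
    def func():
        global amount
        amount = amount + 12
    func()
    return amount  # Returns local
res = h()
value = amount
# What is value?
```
21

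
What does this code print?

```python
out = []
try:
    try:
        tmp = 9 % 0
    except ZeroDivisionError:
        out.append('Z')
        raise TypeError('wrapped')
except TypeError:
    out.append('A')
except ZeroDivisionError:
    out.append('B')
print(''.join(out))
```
ZA

New TypeError raised, caught by outer TypeError handler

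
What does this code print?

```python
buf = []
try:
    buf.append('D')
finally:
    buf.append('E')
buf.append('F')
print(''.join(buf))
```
DEF

try/finally without except, no exception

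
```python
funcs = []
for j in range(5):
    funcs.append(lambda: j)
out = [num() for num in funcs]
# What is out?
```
[4, 4, 4, 4, 4]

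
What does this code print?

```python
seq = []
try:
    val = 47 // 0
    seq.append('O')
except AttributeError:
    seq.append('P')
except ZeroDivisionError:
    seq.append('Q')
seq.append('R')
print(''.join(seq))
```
QR

ZeroDivisionError is caught by its specific handler, not AttributeError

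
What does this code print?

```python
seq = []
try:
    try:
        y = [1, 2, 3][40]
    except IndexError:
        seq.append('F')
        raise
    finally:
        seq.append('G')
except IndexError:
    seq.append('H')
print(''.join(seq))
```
FGH

finally runs before re-raised exception propagates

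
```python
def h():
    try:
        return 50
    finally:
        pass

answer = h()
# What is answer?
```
50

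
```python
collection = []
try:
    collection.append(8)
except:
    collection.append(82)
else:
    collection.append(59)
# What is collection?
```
[8, 59]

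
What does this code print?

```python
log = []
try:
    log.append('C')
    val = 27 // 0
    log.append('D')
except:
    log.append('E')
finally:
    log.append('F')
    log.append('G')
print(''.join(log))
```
CEFG

Code before exception runs, then except, then all of finally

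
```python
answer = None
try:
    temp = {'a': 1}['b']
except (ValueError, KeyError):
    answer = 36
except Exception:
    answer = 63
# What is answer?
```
36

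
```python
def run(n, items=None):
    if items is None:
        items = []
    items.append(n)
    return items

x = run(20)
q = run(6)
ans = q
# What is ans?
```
[6]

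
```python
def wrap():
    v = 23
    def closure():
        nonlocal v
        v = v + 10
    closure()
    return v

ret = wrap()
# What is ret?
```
33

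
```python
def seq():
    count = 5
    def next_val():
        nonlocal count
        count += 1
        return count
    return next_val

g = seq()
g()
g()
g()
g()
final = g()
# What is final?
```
10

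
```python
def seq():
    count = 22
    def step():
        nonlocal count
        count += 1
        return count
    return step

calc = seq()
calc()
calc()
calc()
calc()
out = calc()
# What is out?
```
27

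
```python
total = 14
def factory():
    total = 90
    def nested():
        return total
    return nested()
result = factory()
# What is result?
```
90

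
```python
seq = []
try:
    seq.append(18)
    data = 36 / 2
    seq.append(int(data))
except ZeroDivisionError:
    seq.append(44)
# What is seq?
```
[18, 18]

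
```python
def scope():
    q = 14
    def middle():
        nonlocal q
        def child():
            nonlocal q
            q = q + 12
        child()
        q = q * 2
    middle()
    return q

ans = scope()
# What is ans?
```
52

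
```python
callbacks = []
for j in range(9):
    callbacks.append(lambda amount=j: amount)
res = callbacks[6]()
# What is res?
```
6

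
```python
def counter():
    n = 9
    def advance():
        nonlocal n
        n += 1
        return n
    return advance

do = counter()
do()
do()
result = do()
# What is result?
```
12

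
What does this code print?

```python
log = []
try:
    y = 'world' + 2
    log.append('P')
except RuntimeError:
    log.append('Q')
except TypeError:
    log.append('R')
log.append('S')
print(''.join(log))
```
RS

TypeError is caught by its specific handler, not RuntimeError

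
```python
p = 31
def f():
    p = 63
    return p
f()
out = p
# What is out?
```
31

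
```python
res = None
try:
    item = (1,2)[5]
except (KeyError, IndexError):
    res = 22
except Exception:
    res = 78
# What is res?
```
22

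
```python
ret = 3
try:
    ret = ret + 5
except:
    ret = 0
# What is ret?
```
8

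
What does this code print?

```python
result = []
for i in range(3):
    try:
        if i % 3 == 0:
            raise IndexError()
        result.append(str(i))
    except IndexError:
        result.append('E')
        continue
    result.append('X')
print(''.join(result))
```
E1X2X

continue in except skips rest of loop body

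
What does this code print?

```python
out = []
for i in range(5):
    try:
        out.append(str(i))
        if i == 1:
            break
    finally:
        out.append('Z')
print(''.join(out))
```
0Z1Z

finally runs even when breaking out of loop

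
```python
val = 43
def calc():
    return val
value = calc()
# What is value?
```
43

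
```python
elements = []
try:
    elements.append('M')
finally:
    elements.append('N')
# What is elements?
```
['M', 'N']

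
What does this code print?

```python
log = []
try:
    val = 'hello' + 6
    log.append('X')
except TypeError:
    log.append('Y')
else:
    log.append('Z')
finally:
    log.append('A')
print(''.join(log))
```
YA

Exception: except runs, else skipped, finally runs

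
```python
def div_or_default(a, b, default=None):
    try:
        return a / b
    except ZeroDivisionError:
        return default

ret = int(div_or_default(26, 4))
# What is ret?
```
6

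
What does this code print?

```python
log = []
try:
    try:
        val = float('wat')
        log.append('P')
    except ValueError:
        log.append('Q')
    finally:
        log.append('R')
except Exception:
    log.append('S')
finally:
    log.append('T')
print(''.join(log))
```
QRT

Both finally blocks run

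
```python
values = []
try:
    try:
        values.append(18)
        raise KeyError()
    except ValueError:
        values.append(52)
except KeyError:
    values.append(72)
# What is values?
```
[18, 72]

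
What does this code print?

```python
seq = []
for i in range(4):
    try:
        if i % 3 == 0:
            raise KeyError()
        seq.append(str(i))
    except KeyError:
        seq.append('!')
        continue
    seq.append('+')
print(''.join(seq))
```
!1+2+!

continue in except skips rest of loop body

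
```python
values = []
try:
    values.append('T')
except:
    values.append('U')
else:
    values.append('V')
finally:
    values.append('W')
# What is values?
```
['T', 'V', 'W']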